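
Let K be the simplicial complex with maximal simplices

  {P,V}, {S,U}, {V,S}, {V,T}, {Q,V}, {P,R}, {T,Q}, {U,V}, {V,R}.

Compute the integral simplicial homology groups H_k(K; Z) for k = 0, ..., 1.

We work with the vertex ordering P < Q < R < S < T < U < V. The simplices of K, each written with vertices in increasing order, are:

  0-simplices (7): P, Q, R, S, T, U, V
  1-simplices (9): PR, PV, QT, QV, RV, SU, SV, TV, UV

so the chain groups are C_0 ≅ Z^7, C_1 ≅ Z^9.

Boundary ∂_1: C_1 → C_0 sends each edge [p,q] (with p < q) to q − p. For instance
  ∂QV = V − Q.
This gives a 7×9 integer matrix of rank 6; reducing to Smith normal form yields diagonal entries (1,1,1,1,1,1).

Now H_k = ker ∂_k / im ∂_{k+1}, so:

  H_0: rank C_0 − rank ∂_1 = 7 − 6 = 1, and the invariant factors of ∂_1 are all 1, so H_0 ≅ Z.
  H_1: rank ker ∂_1 − rank ∂_2 = (9 − 6) − 0 = 3, and there is no ∂_2, so H_1 ≅ Z^3.

(K is a triangulation of a wedge of 3 circles.)

H_0 = Z,  H_1 = Z^3.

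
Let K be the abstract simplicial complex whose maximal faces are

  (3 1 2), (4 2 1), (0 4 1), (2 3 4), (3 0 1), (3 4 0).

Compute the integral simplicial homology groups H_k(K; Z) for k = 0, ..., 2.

K has 5 vertices, 9 edges, 6 triangles.
rank ∂_0 = 0, rank ∂_1 = 4 ⇒ b_0 = 5 − 0 − 4 = 1; all invariant factors of ∂_1 are 1 so no torsion. So H_0 = Z.
rank ∂_1 = 4, rank ∂_2 = 5 ⇒ b_1 = 9 − 4 − 5 = 0; all invariant factors of ∂_2 are 1 so no torsion. So H_1 = 0.
rank ∂_2 = 5, rank ∂_3 = 0 ⇒ b_2 = 6 − 5 − 0 = 1. So H_2 = Z.

H_0 ≅ Z,  H_1 = 0,  H_2 ≅ Z.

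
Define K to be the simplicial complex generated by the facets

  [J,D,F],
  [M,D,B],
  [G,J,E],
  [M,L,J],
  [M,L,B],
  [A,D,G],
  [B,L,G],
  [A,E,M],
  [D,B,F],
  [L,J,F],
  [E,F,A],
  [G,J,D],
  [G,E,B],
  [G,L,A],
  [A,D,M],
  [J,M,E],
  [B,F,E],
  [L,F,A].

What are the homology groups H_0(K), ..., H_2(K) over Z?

Take the total order A < B < D < E < F < G < J < L < M on the vertex set. Then K (dimension 2) consists of the simplices:

  0-simplices (9): A, B, D, E, F, G, J, L, M
  1-simplices (27): AD, AE, AF, AG, AL, AM, BD, BE, BF, BG, BL, BM, DF, DG, DJ, DM, EF, EG, EJ, EM, FJ, FL, GJ, GL, JL, JM, LM
  2-simplices (18): ADG, ADM, AEF, AEM, AFL, AGL, BDF, BDM, BEF, BEG, BGL, BLM, DFJ, DGJ, EGJ, EJM, FJL, JLM

so the chain groups are C_0 ≅ Z^9, C_1 ≅ Z^27, C_2 ≅ Z^18.

The boundary map ∂_1: C_1 → C_0 sends each edge [p,q] (with p < q) to q − p.
The resulting 9×27 matrix has rank 8, and its Smith normal form has invariant factors (1,1,1,1,1,1,1,1).

The boundary map ∂_2: C_2 → C_1 maps a triangle to the signed sum of its edges. For instance
  ∂BDF = DF − BF + BD,
  ∂BEF = EF − BF + BE.
The 27×18 boundary matrix has rank 17 and Smith normal form diag(1,1,1,1,1,1,1,1,1,1,1,1,1,1,1,1,1).

Reading off H_k = ker ∂_k / im ∂_{k+1}:

  H_0: rank C_0 − rank ∂_1 = 9 − 8 = 1, and the invariant factors of ∂_1 are all 1, so H_0 ≅ Z.
  H_1: rank ker ∂_1 − rank ∂_2 = (27 − 8) − 17 = 2, and the invariant factors of ∂_2 are all 1, so H_1 ≅ Z^2.
  H_2: rank ker ∂_2 − rank ∂_3 = (18 − 17) − 0 = 1, and there is no ∂_3, so H_2 ≅ Z.

(K is a triangulation of the torus T^2.)

H_0 ≅ Z,  H_1 ≅ Z^2,  H_2 ≅ Z.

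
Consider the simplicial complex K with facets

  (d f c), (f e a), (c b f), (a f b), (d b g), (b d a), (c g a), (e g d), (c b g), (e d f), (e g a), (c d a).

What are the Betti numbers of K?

Fix the vertex order a < b < c < d < e < f < g and write every simplex with vertices in increasing order. Then dim K = 2 and the simplices of K are:

  0-simplices (7): a, b, c, d, e, f, g
  1-simplices (18): ab, ac, ad, ae, af, ag, bc, bd, bf, bg, cd, cf, cg, de, df, dg, ef, eg
  2-simplices (12): abd, abf, acd, acg, aef, aeg, bcf, bcg, bdg, cdf, def, deg

so the chain groups are C_0 ≅ Z^7, C_1 ≅ Z^18, C_2 ≅ Z^12.

The boundary map ∂_1: C_1 → C_0 sends each edge [p,q] (with p < q) to q − p. For instance
  ∂ag = g − a.
The 7×18 boundary matrix has rank 6 and Smith normal form diag(1,1,1,1,1,1).

∂_2: C_2 → C_1 sends each 2-simplex [p,q,r] to [q,r] − [p,r] + [p,q]. For instance
  ∂bdg = dg − bg + bd,
  ∂aef = ef − af + ae.
As a 18×12 matrix over Z this has rank 12, with invariant factors (1,1,1,1,1,1,1,1,1,1,1,2).

From H_k ≅ ker(∂_k) / im(∂_{k+1}) we obtain:

  H_0: rank C_0 − rank ∂_1 = 7 − 6 = 1, and the invariant factors of ∂_1 are all 1, so H_0 = Z.
  H_1: rank ker ∂_1 − rank ∂_2 = (18 − 6) − 12 = 0, and ∂_2 has invariant factor 2 > 1, so H_1 = Z/2Z.
  H_2: rank ker ∂_2 − rank ∂_3 = (12 − 12) − 0 = 0, and there is no ∂_3, so H_2 = 0.

(K is a triangulation of the real projective plane RP^2.)

Hence the Betti numbers are b_0 = 1, b_1 = 0, b_2 = 0.

b_0 = 1, b_1 = 0, b_2 = 0.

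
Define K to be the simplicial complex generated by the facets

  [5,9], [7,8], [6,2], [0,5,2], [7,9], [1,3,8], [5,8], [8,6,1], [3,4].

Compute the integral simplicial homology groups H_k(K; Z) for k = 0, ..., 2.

H_0 = Z,  H_1 = Z^2,  H_2 = 0.

Take the total order 0 < 1 < 2 < 3 < 4 < 5 < 6 < 7 < 8 < 9 on the vertex set. Then K (dimension 2) consists of the simplices:

  0-simplices (10): [0], [1], [2], [3], [4], [5], [6], [7], [8], [9]
  1-simplices (14): [0,2], [0,5], [1,3], [1,6], [1,8], [2,5], [2,6], [3,4], [3,8], [5,8], [5,9], [6,8], [7,8], [7,9]
  2-simplices (3): [0,2,5], [1,3,8], [1,6,8]

Hence C_0 ≅ Z^10, C_1 ≅ Z^14, C_2 ≅ Z^3.

∂_1: C_1 → C_0 is given by ∂[p,q] = [q] − [p]. For instance
  ∂[3,4] = [4] − [3].
As a 10×14 matrix over Z this has rank 9, with invariant factors (1,1,1,1,1,1,1,1,1).

∂_2: C_2 → C_1 acts by ∂[p,q,r] = [q,r] − [p,r] + [p,q]. For instance
  ∂[1,3,8] = [3,8] − [1,8] + [1,3],
  ∂[1,6,8] = [6,8] − [1,8] + [1,6].
This gives a 14×3 integer matrix of rank 3; reducing to Smith normal form yields diagonal entries (1,1,1).

Computing H_k = (kernel of ∂_k) / (image of ∂_{k+1}):

  H_0: rank C_0 − rank ∂_1 = 10 − 9 = 1, and the invariant factors of ∂_1 are all 1, so H_0 ≅ Z.
  H_1: rank ker ∂_1 − rank ∂_2 = (14 − 9) − 3 = 2, and the invariant factors of ∂_2 are all 1, so H_1 ≅ Z^2.
  H_2: rank ker ∂_2 − rank ∂_3 = (3 − 3) − 0 = 0, and there is no ∂_3, so H_2 ≅ 0.

As a check, the Euler characteristic is 10 − 14 + 3 = -1, which agrees with 1 − 2 + 0 = -1.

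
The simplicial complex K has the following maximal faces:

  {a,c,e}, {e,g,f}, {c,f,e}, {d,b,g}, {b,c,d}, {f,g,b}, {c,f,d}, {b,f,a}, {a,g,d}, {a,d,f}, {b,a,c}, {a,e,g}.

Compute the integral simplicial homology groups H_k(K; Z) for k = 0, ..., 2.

Take the total order a < b < c < d < e < f < g on the vertex set. Then K (dimension 2) consists of the simplices:

  0-simplices (7): a, b, c, d, e, f, g
  1-simplices (18): ab, ac, ad, ae, af, ag, bc, bd, bf, bg, cd, ce, cf, df, dg, ef, eg, fg
  2-simplices (12): abc, abf, ace, adf, adg, aeg, bcd, bdg, bfg, cdf, cef, efg

so the chain groups are C_0 ≅ Z^7, C_1 ≅ Z^18, C_2 ≅ Z^12.

Boundary ∂_1: C_1 → C_0 is given by ∂[p,q] = [q] − [p]. For instance
  ∂cf = f − c.
The 7×18 boundary matrix has rank 6 and Smith normal form diag(1,1,1,1,1,1).

The boundary map ∂_2: C_2 → C_1 sends each 2-simplex [p,q,r] to [q,r] − [p,r] + [p,q]. For instance
  ∂cdf = df − cf + cd,
  ∂abf = bf − af + ab.
The 18×12 boundary matrix has rank 12 and Smith normal form diag(1,1,1,1,1,1,1,1,1,1,1,2).

Reading off H_k = ker ∂_k / im ∂_{k+1}:

  H_0: rank C_0 − rank ∂_1 = 7 − 6 = 1, and the invariant factors of ∂_1 are all 1, so H_0 = Z.
  H_1: rank ker ∂_1 − rank ∂_2 = (18 − 6) − 12 = 0, and ∂_2 has invariant factor 2 > 1, so H_1 = Z_2.
  H_2: rank ker ∂_2 − rank ∂_3 = (12 − 12) − 0 = 0, and there is no ∂_3, so H_2 = 0.

As a check, the Euler characteristic is 7 − 18 + 12 = 1, which agrees with 1 − 0 + 0 = 1.

H_0 = Z,  H_1 = Z_2,  H_2 = 0.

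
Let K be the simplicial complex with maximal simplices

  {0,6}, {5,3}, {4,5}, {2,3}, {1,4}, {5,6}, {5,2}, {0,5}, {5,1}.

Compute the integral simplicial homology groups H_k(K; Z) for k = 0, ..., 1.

H_0 ≅ Z,  H_1 ≅ Z^3.

Fix the vertex order 0 < 1 < 2 < 3 < 4 < 5 < 6 and write every simplex with vertices in increasing order. Then dim K = 1 and the simplices of K are:

  0-simplices (7): [0], [1], [2], [3], [4], [5], [6]
  1-simplices (9): [0,5], [0,6], [1,4], [1,5], [2,3], [2,5], [3,5], [4,5], [5,6]

Hence C_0 ≅ Z^7, C_1 ≅ Z^9.

∂_1: C_1 → C_0 maps an edge to its endpoints' difference, ∂[p,q] = q − p. For instance
  ∂[4,5] = [5] − [4].
The 7×9 boundary matrix has rank 6 and Smith normal form diag(1,1,1,1,1,1).

Now H_k = ker ∂_k / im ∂_{k+1}, so:

  H_0: rank C_0 − rank ∂_1 = 7 − 6 = 1, and the invariant factors of ∂_1 are all 1, so H_0 ≅ Z.
  H_1: rank ker ∂_1 − rank ∂_2 = (9 − 6) − 0 = 3, and there is no ∂_2, so H_1 ≅ Z^3.

As a check, the Euler characteristic is 7 − 9 = -2, which agrees with 1 − 3 = -2.
(K is a triangulation of a wedge of 3 circles.)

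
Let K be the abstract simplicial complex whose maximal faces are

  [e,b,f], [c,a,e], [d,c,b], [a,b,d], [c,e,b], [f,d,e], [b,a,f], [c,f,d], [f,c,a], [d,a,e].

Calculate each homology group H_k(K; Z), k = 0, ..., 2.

K has 6 vertices, 15 edges, 10 triangles.
rank ∂_0 = 0, rank ∂_1 = 5 ⇒ b_0 = 6 − 0 − 5 = 1; all invariant factors of ∂_1 are 1 so no torsion. So H_0 ≅ Z.
rank ∂_1 = 5, rank ∂_2 = 10 ⇒ b_1 = 15 − 5 − 10 = 0; ∂_2 has invariant factor(s) [2] giving torsion. So H_1 ≅ Z/2.
rank ∂_2 = 10, rank ∂_3 = 0 ⇒ b_2 = 10 − 10 − 0 = 0. So H_2 ≅ 0.

H_0 ≅ Z,  H_1 ≅ Z/2,  H_2 = 0.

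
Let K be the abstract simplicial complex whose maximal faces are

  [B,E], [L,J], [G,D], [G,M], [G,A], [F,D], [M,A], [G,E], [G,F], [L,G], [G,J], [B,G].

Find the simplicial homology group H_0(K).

H_0 = Z.

K has 9 vertices, 12 edges.
rank ∂_0 = 0, rank ∂_1 = 8 ⇒ b_0 = 9 − 0 − 8 = 1; all invariant factors of ∂_1 are 1 so no torsion. So H_0 ≅ Z.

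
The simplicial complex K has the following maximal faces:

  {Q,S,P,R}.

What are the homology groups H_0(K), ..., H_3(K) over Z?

H_0 = Z,  H_1 = 0,  H_2 = 0,  H_3 = 0.

Take the total order P < Q < R < S on the vertex set. Then K (dimension 3) consists of the simplices:

  0-simplices (4): P, Q, R, S
  1-simplices (6): PQ, PR, PS, QR, QS, RS
  2-simplices (4): PQR, PQS, PRS, QRS
  3-simplices (1): PQRS

giving chain groups C_0 ≅ Z^4, C_1 ≅ Z^6, C_2 ≅ Z^4, C_3 ≅ Z^1.

∂_1: C_1 → C_0 is given by ∂[p,q] = [q] − [p]. For instance
  ∂QS = S − Q.
The 4×6 boundary matrix has rank 3 and Smith normal form diag(1,1,1).

Boundary ∂_2: C_2 → C_1 acts by ∂[p,q,r] = [q,r] − [p,r] + [p,q]. For instance
  ∂PQS = QS − PS + PQ,
  ∂PRS = RS − PS + PR.
As a 6×4 matrix over Z this has rank 3, with invariant factors (1,1,1).

∂_3: C_3 → C_2 sends each 3-simplex σ to the alternating sum Σ_i (−1)^i (σ with its i-th vertex removed). For instance
  ∂PQRS = QRS − PRS + PQS − PQR.
The 4×1 boundary matrix has rank 1 and Smith normal form diag(1).

Computing H_k = (kernel of ∂_k) / (image of ∂_{k+1}):

  H_0: rank C_0 − rank ∂_1 = 4 − 3 = 1, and the invariant factors of ∂_1 are all 1, so H_0 ≅ Z.
  H_1: rank ker ∂_1 − rank ∂_2 = (6 − 3) − 3 = 0, and the invariant factors of ∂_2 are all 1, so H_1 ≅ 0.
  H_2: rank ker ∂_2 − rank ∂_3 = (4 − 3) − 1 = 0, and the invariant factors of ∂_3 are all 1, so H_2 ≅ 0.
  H_3: rank ker ∂_3 − rank ∂_4 = (1 − 1) − 0 = 0, and there is no ∂_4, so H_3 ≅ 0.

As a check, the Euler characteristic is 4 − 6 + 4 − 1 = 1, which agrees with 1 − 0 + 0 − 0 = 1.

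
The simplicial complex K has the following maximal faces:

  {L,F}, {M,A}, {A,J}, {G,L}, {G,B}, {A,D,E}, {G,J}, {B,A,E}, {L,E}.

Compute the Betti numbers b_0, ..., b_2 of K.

Fix the vertex order A < B < D < E < F < G < J < L < M and write every simplex with vertices in increasing order. Then dim K = 2 and the simplices of K are:

  0-simplices (9): A, B, D, E, F, G, J, L, M
  1-simplices (12): AB, AD, AE, AJ, AM, BE, BG, DE, EL, FL, GJ, GL
  2-simplices (2): ABE, ADE

giving chain groups C_0 ≅ Z^9, C_1 ≅ Z^12, C_2 ≅ Z^2.

∂_1: C_1 → C_0 is given by ∂[p,q] = [q] − [p].
As a 9×12 matrix over Z this has rank 8, with invariant factors (1,1,1,1,1,1,1,1).

∂_2: C_2 → C_1 acts by ∂[p,q,r] = [q,r] − [p,r] + [p,q]. For instance
  ∂ABE = BE − AE + AB,
  ∂ADE = DE − AE + AD.
The 12×2 boundary matrix has rank 2 and Smith normal form diag(1,1).

Computing H_k = (kernel of ∂_k) / (image of ∂_{k+1}):

  H_0: rank C_0 − rank ∂_1 = 9 − 8 = 1, and the invariant factors of ∂_1 are all 1, so H_0 ≅ Z.
  H_1: rank ker ∂_1 − rank ∂_2 = (12 − 8) − 2 = 2, and the invariant factors of ∂_2 are all 1, so H_1 ≅ Z^2.
  H_2: rank ker ∂_2 − rank ∂_3 = (2 − 2) − 0 = 0, and there is no ∂_3, so H_2 ≅ 0.

Hence the Betti numbers are b_0 = 1, b_1 = 2, b_2 = 0.

b_0 = 1, b_1 = 2, b_2 = 0.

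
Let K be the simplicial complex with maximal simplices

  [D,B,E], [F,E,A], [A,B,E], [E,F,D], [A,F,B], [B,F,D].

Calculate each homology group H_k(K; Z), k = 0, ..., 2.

H_0 = Z,  H_1 = 0,  H_2 = Z.

We work with the vertex ordering A < B < D < E < F. The simplices of K, each written with vertices in increasing order, are:

  0-simplices (5): A, B, D, E, F
  1-simplices (9): AB, AE, AF, BD, BE, BF, DE, DF, EF
  2-simplices (6): ABE, ABF, AEF, BDE, BDF, DEF

Hence C_0 ≅ Z^5, C_1 ≅ Z^9, C_2 ≅ Z^6.

The boundary map ∂_1: C_1 → C_0 sends each edge [p,q] (with p < q) to q − p. For instance
  ∂AB = B − A.
The resulting 5×9 matrix has rank 4, and its Smith normal form has invariant factors (1,1,1,1).

Boundary ∂_2: C_2 → C_1 sends each 2-simplex [p,q,r] to [q,r] − [p,r] + [p,q]. For instance
  ∂ABE = BE − AE + AB,
  ∂AEF = EF − AF + AE.
The resulting 9×6 matrix has rank 5, and its Smith normal form has invariant factors (1,1,1,1,1).

Computing H_k = (kernel of ∂_k) / (image of ∂_{k+1}):

  H_0: rank C_0 − rank ∂_1 = 5 − 4 = 1, and the invariant factors of ∂_1 are all 1, so H_0 ≅ Z.
  H_1: rank ker ∂_1 − rank ∂_2 = (9 − 4) − 5 = 0, and the invariant factors of ∂_2 are all 1, so H_1 ≅ 0.
  H_2: rank ker ∂_2 − rank ∂_3 = (6 − 5) − 0 = 1, and there is no ∂_3, so H_2 ≅ Z.

(K is a triangulation of the 2-sphere S^2.)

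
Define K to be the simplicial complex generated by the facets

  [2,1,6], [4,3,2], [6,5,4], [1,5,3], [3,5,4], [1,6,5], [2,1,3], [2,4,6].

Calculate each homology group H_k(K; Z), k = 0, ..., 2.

H_0 = Z,  H_1 = 0,  H_2 = Z.

We work with the vertex ordering 1 < 2 < 3 < 4 < 5 < 6. The simplices of K, each written with vertices in increasing order, are:

  0-simplices (6): [1], [2], [3], [4], [5], [6]
  1-simplices (12): [1,2], [1,3], [1,5], [1,6], [2,3], [2,4], [2,6], [3,4], [3,5], [4,5], [4,6], [5,6]
  2-simplices (8): [1,2,3], [1,2,6], [1,3,5], [1,5,6], [2,3,4], [2,4,6], [3,4,5], [4,5,6]

Hence C_0 ≅ Z^6, C_1 ≅ Z^12, C_2 ≅ Z^8.

Boundary ∂_1: C_1 → C_0 is given by ∂[p,q] = [q] − [p]. For instance
  ∂[1,3] = [3] − [1].
This gives a 6×12 integer matrix of rank 5; reducing to Smith normal form yields diagonal entries (1,1,1,1,1).

∂_2: C_2 → C_1 maps a triangle to the signed sum of its edges. For instance
  ∂[4,5,6] = [5,6] − [4,6] + [4,5],
  ∂[2,3,4] = [3,4] − [2,4] + [2,3].
The resulting 12×8 matrix has rank 7, and its Smith normal form has invariant factors (1,1,1,1,1,1,1).

From H_k ≅ ker(∂_k) / im(∂_{k+1}) we obtain:

  H_0: rank C_0 − rank ∂_1 = 6 − 5 = 1, and the invariant factors of ∂_1 are all 1, so H_0 = Z.
  H_1: rank ker ∂_1 − rank ∂_2 = (12 − 5) − 7 = 0, and the invariant factors of ∂_2 are all 1, so H_1 = 0.
  H_2: rank ker ∂_2 − rank ∂_3 = (8 − 7) − 0 = 1, and there is no ∂_3, so H_2 = Z.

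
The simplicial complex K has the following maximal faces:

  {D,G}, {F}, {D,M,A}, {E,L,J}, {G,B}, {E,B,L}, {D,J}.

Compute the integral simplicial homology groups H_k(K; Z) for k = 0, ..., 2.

K has 9 vertices, 11 edges, 3 triangles.
rank ∂_0 = 0, rank ∂_1 = 7 ⇒ b_0 = 9 − 0 − 7 = 2; all invariant factors of ∂_1 are 1 so no torsion. So H_0 ≅ Z^2.
rank ∂_1 = 7, rank ∂_2 = 3 ⇒ b_1 = 11 − 7 − 3 = 1; all invariant factors of ∂_2 are 1 so no torsion. So H_1 ≅ Z.
rank ∂_2 = 3, rank ∂_3 = 0 ⇒ b_2 = 3 − 3 − 0 = 0. So H_2 ≅ 0.

H_0 = Z^2,  H_1 = Z,  H_2 = 0.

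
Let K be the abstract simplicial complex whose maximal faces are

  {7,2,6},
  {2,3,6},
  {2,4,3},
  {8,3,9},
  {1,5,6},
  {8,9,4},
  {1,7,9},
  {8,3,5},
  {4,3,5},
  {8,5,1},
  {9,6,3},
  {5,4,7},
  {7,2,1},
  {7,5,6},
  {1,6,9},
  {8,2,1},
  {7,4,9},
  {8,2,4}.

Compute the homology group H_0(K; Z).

H_0 ≅ Z.

We work with the vertex ordering 1 < 2 < 3 < 4 < 5 < 6 < 7 < 8 < 9. The simplices of K, each written with vertices in increasing order, are:

  0-simplices (9): [1], [2], [3], [4], [5], [6], [7], [8], [9]
  1-simplices (27): (27 of them)
  2-simplices (18): [1,2,7], [1,2,8], [1,5,6], [1,5,8], [1,6,9], [1,7,9], [2,3,4], [2,3,6], [2,4,8], [2,6,7], [3,4,5], [3,5,8], [3,6,9], [3,8,9], [4,5,7], [4,7,9], [4,8,9], [5,6,7]

Hence C_0 ≅ Z^9, C_1 ≅ Z^27, C_2 ≅ Z^18.

Boundary ∂_1: C_1 → C_0 sends each edge [p,q] (with p < q) to q − p.
This gives a 9×27 integer matrix of rank 8; reducing to Smith normal form yields diagonal entries (1,1,1,1,1,1,1,1).

Boundary ∂_2: C_2 → C_1 sends each 2-simplex [p,q,r] to [q,r] − [p,r] + [p,q]. For instance
  ∂[3,5,8] = [5,8] − [3,8] + [3,5],
  ∂[1,5,8] = [5,8] − [1,8] + [1,5].
The resulting 27×18 matrix has rank 18, and its Smith normal form has invariant factors (1,1,1,1,1,1,1,1,1,1,1,1,1,1,1,1,1,2).

Reading off H_k = ker ∂_k / im ∂_{k+1}:

  H_0: rank C_0 − rank ∂_1 = 9 − 8 = 1, and the invariant factors of ∂_1 are all 1, so H_0 = Z.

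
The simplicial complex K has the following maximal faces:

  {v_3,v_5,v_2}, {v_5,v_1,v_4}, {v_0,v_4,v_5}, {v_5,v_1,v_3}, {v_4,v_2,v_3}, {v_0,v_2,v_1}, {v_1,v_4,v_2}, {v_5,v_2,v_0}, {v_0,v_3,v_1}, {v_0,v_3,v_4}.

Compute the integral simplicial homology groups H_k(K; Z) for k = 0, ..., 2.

Fix the vertex order v_0 < v_1 < v_2 < v_3 < v_4 < v_5 and write every simplex with vertices in increasing order. Then dim K = 2 and the simplices of K are:

  0-simplices (6): [v_0], [v_1], [v_2], [v_3], [v_4], [v_5]
  1-simplices (15): (15 of them)
  2-simplices (10): [v_0,v_1,v_2], [v_0,v_1,v_3], [v_0,v_2,v_5], [v_0,v_3,v_4], [v_0,v_4,v_5], [v_1,v_2,v_4], [v_1,v_3,v_5], [v_1,v_4,v_5], [v_2,v_3,v_4], [v_2,v_3,v_5]

giving chain groups C_0 ≅ Z^6, C_1 ≅ Z^15, C_2 ≅ Z^10.

Boundary ∂_1: C_1 → C_0 sends each edge [p,q] (with p < q) to q − p. For instance
  ∂[v_3,v_4] = [v_4] − [v_3].
As a 6×15 matrix over Z this has rank 5, with invariant factors (1,1,1,1,1).

The boundary map ∂_2: C_2 → C_1 acts by ∂[p,q,r] = [q,r] − [p,r] + [p,q]. For instance
  ∂[v_0,v_3,v_4] = [v_3,v_4] − [v_0,v_4] + [v_0,v_3],
  ∂[v_1,v_2,v_4] = [v_2,v_4] − [v_1,v_4] + [v_1,v_2].
The 15×10 boundary matrix has rank 10 and Smith normal form diag(1,1,1,1,1,1,1,1,1,2).

Computing H_k = (kernel of ∂_k) / (image of ∂_{k+1}):

  H_0: rank C_0 − rank ∂_1 = 6 − 5 = 1, and the invariant factors of ∂_1 are all 1, so H_0 = Z.
  H_1: rank ker ∂_1 − rank ∂_2 = (15 − 5) − 10 = 0, and ∂_2 has invariant factor 2 > 1, so H_1 = Z/2Z.
  H_2: rank ker ∂_2 − rank ∂_3 = (10 − 10) − 0 = 0, and there is no ∂_3, so H_2 = 0.

(K is a triangulation of the real projective plane RP^2.)

H_0 = Z,  H_1 = Z/2Z,  H_2 = 0.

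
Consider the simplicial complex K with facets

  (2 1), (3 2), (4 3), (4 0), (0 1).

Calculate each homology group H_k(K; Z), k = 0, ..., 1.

H_0 ≅ Z,  H_1 ≅ Z.

We work with the vertex ordering 0 < 1 < 2 < 3 < 4. The simplices of K, each written with vertices in increasing order, are:

  0-simplices (5): [0], [1], [2], [3], [4]
  1-simplices (5): [0,1], [0,4], [1,2], [2,3], [3,4]

giving chain groups C_0 ≅ Z^5, C_1 ≅ Z^5.

Boundary ∂_1: C_1 → C_0 is given by ∂[p,q] = [q] − [p]. For instance
  ∂[0,1] = [1] − [0].
This gives a 5×5 integer matrix of rank 4; reducing to Smith normal form yields diagonal entries (1,1,1,1).

Now H_k = ker ∂_k / im ∂_{k+1}, so:

  H_0: rank C_0 − rank ∂_1 = 5 − 4 = 1, and the invariant factors of ∂_1 are all 1, so H_0 ≅ Z.
  H_1: rank ker ∂_1 − rank ∂_2 = (5 − 4) − 0 = 1, and there is no ∂_2, so H_1 ≅ Z.

As a check, the Euler characteristic is 5 − 5 = 0, which agrees with 1 − 1 = 0.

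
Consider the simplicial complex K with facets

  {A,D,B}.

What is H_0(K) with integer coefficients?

H_0 = Z.

K has 3 vertices, 3 edges, 1 triangle.
rank ∂_0 = 0, rank ∂_1 = 2 ⇒ b_0 = 3 − 0 − 2 = 1; all invariant factors of ∂_1 are 1 so no torsion. So H_0 = Z.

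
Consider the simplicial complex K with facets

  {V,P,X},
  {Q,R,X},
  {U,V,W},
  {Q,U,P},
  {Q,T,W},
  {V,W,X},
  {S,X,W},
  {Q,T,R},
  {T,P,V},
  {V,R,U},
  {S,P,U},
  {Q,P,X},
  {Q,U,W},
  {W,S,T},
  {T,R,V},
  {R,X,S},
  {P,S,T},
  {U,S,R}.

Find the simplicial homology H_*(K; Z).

Fix the vertex order P < Q < R < S < T < U < V < W < X and write every simplex with vertices in increasing order. Then dim K = 2 and the simplices of K are:

  0-simplices (9): P, Q, R, S, T, U, V, W, X
  1-simplices (27): PQ, PS, PT, PU, PV, PX, QR, QT, QU, QW, QX, RS, RT, RU, RV, RX, ST, SU, SW, SX, TV, TW, UV, UW, VW, VX, WX
  2-simplices (18): PQU, PQX, PST, PSU, PTV, PVX, QRT, QRX, QTW, QUW, RSU, RSX, RTV, RUV, STW, SWX, UVW, VWX

so the chain groups are C_0 ≅ Z^9, C_1 ≅ Z^27, C_2 ≅ Z^18.

The boundary map ∂_1: C_1 → C_0 is given by ∂[p,q] = [q] − [p]. For instance
  ∂QU = U − Q.
As a 9×27 matrix over Z this has rank 8, with invariant factors (1,1,1,1,1,1,1,1).

Boundary ∂_2: C_2 → C_1 maps a triangle to the signed sum of its edges. For instance
  ∂UVW = VW − UW + UV,
  ∂PQX = QX − PX + PQ.
This gives a 27×18 integer matrix of rank 17; reducing to Smith normal form yields diagonal entries (1,1,1,1,1,1,1,1,1,1,1,1,1,1,1,1,1).

Reading off H_k = ker ∂_k / im ∂_{k+1}:

  H_0: rank C_0 − rank ∂_1 = 9 − 8 = 1, and the invariant factors of ∂_1 are all 1, so H_0 = Z.
  H_1: rank ker ∂_1 − rank ∂_2 = (27 − 8) − 17 = 2, and the invariant factors of ∂_2 are all 1, so H_1 = Z^2.
  H_2: rank ker ∂_2 − rank ∂_3 = (18 − 17) − 0 = 1, and there is no ∂_3, so H_2 = Z.

As a check, the Euler characteristic is 9 − 27 + 18 = 0, which agrees with 1 − 2 + 1 = 0.

H_0 ≅ Z,  H_1 ≅ Z^2,  H_2 ≅ Z.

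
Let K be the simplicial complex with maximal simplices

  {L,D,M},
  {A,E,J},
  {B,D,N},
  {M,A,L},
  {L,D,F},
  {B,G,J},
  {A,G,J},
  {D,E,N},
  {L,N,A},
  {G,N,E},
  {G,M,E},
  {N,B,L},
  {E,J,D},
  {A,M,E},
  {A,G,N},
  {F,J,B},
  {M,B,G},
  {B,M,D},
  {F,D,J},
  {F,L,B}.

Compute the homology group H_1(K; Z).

Fix the vertex order A < B < D < E < F < G < J < L < M < N and write every simplex with vertices in increasing order. Then dim K = 2 and the simplices of K are:

  0-simplices (10): A, B, D, E, F, G, J, L, M, N
  1-simplices (30): AE, AG, AJ, AL, AM, AN, BD, BF, BG, BJ, BL, BM, BN, DE, DF, DJ, DL, DM, DN, EG, EJ, EM, EN, FJ, FL, GJ, GM, GN, LM, LN
  2-simplices (20): AEJ, AEM, AGJ, AGN, ALM, ALN, BDM, BDN, BFJ, BFL, BGJ, BGM, BLN, DEJ, DEN, DFJ, DFL, DLM, EGM, EGN

giving chain groups C_0 ≅ Z^10, C_1 ≅ Z^30, C_2 ≅ Z^20.

Boundary ∂_1: C_1 → C_0 maps an edge to its endpoints' difference, ∂[p,q] = q − p.
This gives a 10×30 integer matrix of rank 9; reducing to Smith normal form yields diagonal entries (1,1,1,1,1,1,1,1,1).

The boundary map ∂_2: C_2 → C_1 acts by ∂[p,q,r] = [q,r] − [p,r] + [p,q]. For instance
  ∂EGM = GM − EM + EG,
  ∂AGN = GN − AN + AG.
As a 30×20 matrix over Z this has rank 20, with invariant factors (1,1,1,1,1,1,1,1,1,1,1,1,1,1,1,1,1,1,1,2).

From H_k ≅ ker(∂_k) / im(∂_{k+1}) we obtain:

  H_1: rank ker ∂_1 − rank ∂_2 = (30 − 9) − 20 = 1, and ∂_2 has invariant factor 2 > 1, so H_1 = Z ⊕ Z/2Z.

H_1 = Z ⊕ Z/2Z.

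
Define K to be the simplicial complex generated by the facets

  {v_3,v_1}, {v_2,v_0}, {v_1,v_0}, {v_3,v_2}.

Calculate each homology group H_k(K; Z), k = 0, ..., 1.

We work with the vertex ordering v_0 < v_1 < v_2 < v_3. The simplices of K, each written with vertices in increasing order, are:

  0-simplices (4): [v_0], [v_1], [v_2], [v_3]
  1-simplices (4): [v_0,v_1], [v_0,v_2], [v_1,v_3], [v_2,v_3]

giving chain groups C_0 ≅ Z^4, C_1 ≅ Z^4.

Boundary ∂_1: C_1 → C_0 sends each edge [p,q] (with p < q) to q − p.
The 4×4 boundary matrix has rank 3 and Smith normal form diag(1,1,1).

Computing H_k = (kernel of ∂_k) / (image of ∂_{k+1}):

  H_0: rank C_0 − rank ∂_1 = 4 − 3 = 1, and the invariant factors of ∂_1 are all 1, so H_0 ≅ Z.
  H_1: rank ker ∂_1 − rank ∂_2 = (4 − 3) − 0 = 1, and there is no ∂_2, so H_1 ≅ Z.

As a check, the Euler characteristic is 4 − 4 = 0, which agrees with 1 − 1 = 0.

H_0 ≅ Z,  H_1 ≅ Z.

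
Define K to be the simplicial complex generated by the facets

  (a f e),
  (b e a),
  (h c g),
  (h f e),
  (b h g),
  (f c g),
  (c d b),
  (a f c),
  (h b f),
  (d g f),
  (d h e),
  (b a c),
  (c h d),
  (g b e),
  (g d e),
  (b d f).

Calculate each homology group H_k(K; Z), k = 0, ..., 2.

H_0 ≅ Z,  H_1 ≅ Z^2,  H_2 ≅ Z.

Take the total order a < b < c < d < e < f < g < h on the vertex set. Then K (dimension 2) consists of the simplices:

  0-simplices (8): a, b, c, d, e, f, g, h
  1-simplices (24): ab, ac, ae, af, bc, bd, be, bf, bg, bh, cd, cf, cg, ch, de, df, dg, dh, ef, eg, eh, fg, fh, gh
  2-simplices (16): abc, abe, acf, aef, bcd, bdf, beg, bfh, bgh, cdh, cfg, cgh, deg, deh, dfg, efh

giving chain groups C_0 ≅ Z^8, C_1 ≅ Z^24, C_2 ≅ Z^16.

Boundary ∂_1: C_1 → C_0 maps an edge to its endpoints' difference, ∂[p,q] = q − p.
This gives a 8×24 integer matrix of rank 7; reducing to Smith normal form yields diagonal entries (1,1,1,1,1,1,1).

Boundary ∂_2: C_2 → C_1 acts by ∂[p,q,r] = [q,r] − [p,r] + [p,q]. For instance
  ∂cdh = dh − ch + cd,
  ∂bgh = gh − bh + bg.
As a 24×16 matrix over Z this has rank 15, with invariant factors (1,1,1,1,1,1,1,1,1,1,1,1,1,1,1).

From H_k ≅ ker(∂_k) / im(∂_{k+1}) we obtain:

  H_0: rank C_0 − rank ∂_1 = 8 − 7 = 1, and the invariant factors of ∂_1 are all 1, so H_0 = Z.
  H_1: rank ker ∂_1 − rank ∂_2 = (24 − 7) − 15 = 2, and the invariant factors of ∂_2 are all 1, so H_1 = Z^2.
  H_2: rank ker ∂_2 − rank ∂_3 = (16 − 15) − 0 = 1, and there is no ∂_3, so H_2 = Z.

(K is a triangulation of the torus T^2.)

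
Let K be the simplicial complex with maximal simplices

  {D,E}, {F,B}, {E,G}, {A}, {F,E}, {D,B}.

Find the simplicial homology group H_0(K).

H_0 = Z^2.

Take the total order A < B < D < E < F < G on the vertex set. Then K (dimension 1) consists of the simplices:

  0-simplices (6): A, B, D, E, F, G
  1-simplices (5): BD, BF, DE, EF, EG

so the chain groups are C_0 ≅ Z^6, C_1 ≅ Z^5.

∂_1: C_1 → C_0 sends each edge [p,q] (with p < q) to q − p.
As a 6×5 matrix over Z this has rank 4, with invariant factors (1,1,1,1).

From H_k ≅ ker(∂_k) / im(∂_{k+1}) we obtain:

  H_0: rank C_0 − rank ∂_1 = 6 − 4 = 2, and the invariant factors of ∂_1 are all 1, so H_0 ≅ Z^2.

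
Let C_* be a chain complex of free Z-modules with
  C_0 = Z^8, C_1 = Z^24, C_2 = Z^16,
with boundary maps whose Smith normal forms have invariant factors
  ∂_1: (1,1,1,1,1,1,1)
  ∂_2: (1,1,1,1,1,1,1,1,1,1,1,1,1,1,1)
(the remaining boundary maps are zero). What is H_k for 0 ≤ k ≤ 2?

H_0: b_0 = 8 − 0 − 7 = 1; torsion from ∂_1 factors > 1: none. So H_0 ≅ Z.
H_1: b_1 = 24 − 7 − 15 = 2; torsion from ∂_2 factors > 1: none. So H_1 ≅ Z^2.
H_2: b_2 = 16 − 15 − 0 = 1; torsion from ∂_3 factors > 1: none. So H_2 ≅ Z.

H_0 ≅ Z,  H_1 ≅ Z^2,  H_2 ≅ Z.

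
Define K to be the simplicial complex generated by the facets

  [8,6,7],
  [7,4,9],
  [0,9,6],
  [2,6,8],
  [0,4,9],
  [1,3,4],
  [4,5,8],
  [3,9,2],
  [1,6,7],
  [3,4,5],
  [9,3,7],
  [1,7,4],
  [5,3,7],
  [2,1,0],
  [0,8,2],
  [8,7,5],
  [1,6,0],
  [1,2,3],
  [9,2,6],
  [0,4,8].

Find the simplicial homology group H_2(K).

K has 10 vertices, 30 edges, 20 triangles.
rank ∂_2 = 20, rank ∂_3 = 0 ⇒ b_2 = 20 − 20 − 0 = 0. So H_2 ≅ 0.

H_2 ≅ 0.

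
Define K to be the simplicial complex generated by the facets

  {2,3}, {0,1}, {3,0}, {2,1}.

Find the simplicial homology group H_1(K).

Take the total order 0 < 1 < 2 < 3 on the vertex set. Then K (dimension 1) consists of the simplices:

  0-simplices (4): [0], [1], [2], [3]
  1-simplices (4): [0,1], [0,3], [1,2], [2,3]

so the chain groups are C_0 ≅ Z^4, C_1 ≅ Z^4.

The boundary map ∂_1: C_1 → C_0 maps an edge to its endpoints' difference, ∂[p,q] = q − p.
The 4×4 boundary matrix has rank 3 and Smith normal form diag(1,1,1).

Now H_k = ker ∂_k / im ∂_{k+1}, so:

  H_1: rank ker ∂_1 − rank ∂_2 = (4 − 3) − 0 = 1, and there is no ∂_2, so H_1 = Z.

H_1 = Z.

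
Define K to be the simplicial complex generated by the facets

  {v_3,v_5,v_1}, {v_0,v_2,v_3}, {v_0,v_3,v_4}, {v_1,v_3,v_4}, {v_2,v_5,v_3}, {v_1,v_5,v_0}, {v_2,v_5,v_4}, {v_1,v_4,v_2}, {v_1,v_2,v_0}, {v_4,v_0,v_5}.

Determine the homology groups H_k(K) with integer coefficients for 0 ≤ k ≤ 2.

Order the vertices as v_0 < v_1 < v_2 < v_3 < v_4 < v_5. Listing each simplex with vertices in this order, K has dimension 2 with simplices:

  0-simplices (6): [v_0], [v_1], [v_2], [v_3], [v_4], [v_5]
  1-simplices (15): (15 of them)
  2-simplices (10): [v_0,v_1,v_2], [v_0,v_1,v_5], [v_0,v_2,v_3], [v_0,v_3,v_4], [v_0,v_4,v_5], [v_1,v_2,v_4], [v_1,v_3,v_4], [v_1,v_3,v_5], [v_2,v_3,v_5], [v_2,v_4,v_5]

so the chain groups are C_0 ≅ Z^6, C_1 ≅ Z^15, C_2 ≅ Z^10.

∂_1: C_1 → C_0 sends each edge [p,q] (with p < q) to q − p.
This gives a 6×15 integer matrix of rank 5; reducing to Smith normal form yields diagonal entries (1,1,1,1,1).

Boundary ∂_2: C_2 → C_1 sends each 2-simplex [p,q,r] to [q,r] − [p,r] + [p,q]. For instance
  ∂[v_1,v_3,v_5] = [v_3,v_5] − [v_1,v_5] + [v_1,v_3],
  ∂[v_0,v_2,v_3] = [v_2,v_3] − [v_0,v_3] + [v_0,v_2].
This gives a 15×10 integer matrix of rank 10; reducing to Smith normal form yields diagonal entries (1,1,1,1,1,1,1,1,1,2).

Now H_k = ker ∂_k / im ∂_{k+1}, so:

  H_0: rank C_0 − rank ∂_1 = 6 − 5 = 1, and the invariant factors of ∂_1 are all 1, so H_0 = Z.
  H_1: rank ker ∂_1 − rank ∂_2 = (15 − 5) − 10 = 0, and ∂_2 has invariant factor 2 > 1, so H_1 = Z/2.
  H_2: rank ker ∂_2 − rank ∂_3 = (10 − 10) − 0 = 0, and there is no ∂_3, so H_2 = 0.

As a check, the Euler characteristic is 6 − 15 + 10 = 1, which agrees with 1 − 0 + 0 = 1.

H_0 = Z,  H_1 = Z/2,  H_2 = 0.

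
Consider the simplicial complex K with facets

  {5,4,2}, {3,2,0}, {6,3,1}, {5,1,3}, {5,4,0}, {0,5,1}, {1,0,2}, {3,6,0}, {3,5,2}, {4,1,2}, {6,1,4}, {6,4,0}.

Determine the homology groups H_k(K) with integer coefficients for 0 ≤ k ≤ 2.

H_0 = Z,  H_1 = Z/2Z,  H_2 = 0.

Take the total order 0 < 1 < 2 < 3 < 4 < 5 < 6 on the vertex set. Then K (dimension 2) consists of the simplices:

  0-simplices (7): [0], [1], [2], [3], [4], [5], [6]
  1-simplices (18): [0,1], [0,2], [0,3], [0,4], [0,5], [0,6], [1,2], [1,3], [1,4], [1,5], [1,6], [2,3], [2,4], [2,5], [3,5], [3,6], [4,5], [4,6]
  2-simplices (12): [0,1,2], [0,1,5], [0,2,3], [0,3,6], [0,4,5], [0,4,6], [1,2,4], [1,3,5], [1,3,6], [1,4,6], [2,3,5], [2,4,5]

Hence C_0 ≅ Z^7, C_1 ≅ Z^18, C_2 ≅ Z^12.

∂_1: C_1 → C_0 sends each edge [p,q] (with p < q) to q − p. For instance
  ∂[0,6] = [6] − [0].
The 7×18 boundary matrix has rank 6 and Smith normal form diag(1,1,1,1,1,1).

Boundary ∂_2: C_2 → C_1 acts by ∂[p,q,r] = [q,r] − [p,r] + [p,q]. For instance
  ∂[1,2,4] = [2,4] − [1,4] + [1,2],
  ∂[1,3,5] = [3,5] − [1,5] + [1,3].
As a 18×12 matrix over Z this has rank 12, with invariant factors (1,1,1,1,1,1,1,1,1,1,1,2).

Now H_k = ker ∂_k / im ∂_{k+1}, so:

  H_0: rank C_0 − rank ∂_1 = 7 − 6 = 1, and the invariant factors of ∂_1 are all 1, so H_0 ≅ Z.
  H_1: rank ker ∂_1 − rank ∂_2 = (18 − 6) − 12 = 0, and ∂_2 has invariant factor 2 > 1, so H_1 ≅ Z/2Z.
  H_2: rank ker ∂_2 − rank ∂_3 = (12 − 12) − 0 = 0, and there is no ∂_3, so H_2 ≅ 0.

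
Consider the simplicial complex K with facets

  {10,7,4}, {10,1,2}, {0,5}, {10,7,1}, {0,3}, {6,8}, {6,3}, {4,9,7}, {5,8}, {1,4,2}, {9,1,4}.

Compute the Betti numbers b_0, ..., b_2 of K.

K has 11 vertices, 17 edges, 6 triangles.
rank ∂_0 = 0, rank ∂_1 = 9 ⇒ b_0 = 11 − 0 − 9 = 2; all invariant factors of ∂_1 are 1 so no torsion. So H_0 ≅ Z^2.
rank ∂_1 = 9, rank ∂_2 = 6 ⇒ b_1 = 17 − 9 − 6 = 2; all invariant factors of ∂_2 are 1 so no torsion. So H_1 ≅ Z^2.
rank ∂_2 = 6, rank ∂_3 = 0 ⇒ b_2 = 6 − 6 − 0 = 0. So H_2 ≅ 0.

b_0 = 2, b_1 = 2, b_2 = 0.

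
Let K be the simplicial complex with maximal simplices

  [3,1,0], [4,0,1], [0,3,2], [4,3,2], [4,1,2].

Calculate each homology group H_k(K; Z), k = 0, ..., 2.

H_0 ≅ Z,  H_1 ≅ Z,  H_2 = 0.

K has 5 vertices, 10 edges, 5 triangles.
rank ∂_0 = 0, rank ∂_1 = 4 ⇒ b_0 = 5 − 0 − 4 = 1; all invariant factors of ∂_1 are 1 so no torsion. So H_0 = Z.
rank ∂_1 = 4, rank ∂_2 = 5 ⇒ b_1 = 10 − 4 − 5 = 1; all invariant factors of ∂_2 are 1 so no torsion. So H_1 = Z.
rank ∂_2 = 5, rank ∂_3 = 0 ⇒ b_2 = 5 − 5 − 0 = 0. So H_2 = 0.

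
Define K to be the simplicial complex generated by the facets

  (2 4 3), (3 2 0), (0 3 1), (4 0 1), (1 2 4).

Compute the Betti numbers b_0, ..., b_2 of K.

b_0 = 1, b_1 = 1, b_2 = 0.

Take the total order 0 < 1 < 2 < 3 < 4 on the vertex set. Then K (dimension 2) consists of the simplices:

  0-simplices (5): [0], [1], [2], [3], [4]
  1-simplices (10): [0,1], [0,2], [0,3], [0,4], [1,2], [1,3], [1,4], [2,3], [2,4], [3,4]
  2-simplices (5): [0,1,3], [0,1,4], [0,2,3], [1,2,4], [2,3,4]

Hence C_0 ≅ Z^5, C_1 ≅ Z^10, C_2 ≅ Z^5.

Boundary ∂_1: C_1 → C_0 maps an edge to its endpoints' difference, ∂[p,q] = q − p.
As a 5×10 matrix over Z this has rank 4, with invariant factors (1,1,1,1).

The boundary map ∂_2: C_2 → C_1 acts by ∂[p,q,r] = [q,r] − [p,r] + [p,q]. For instance
  ∂[0,1,4] = [1,4] − [0,4] + [0,1],
  ∂[0,1,3] = [1,3] − [0,3] + [0,1].
The resulting 10×5 matrix has rank 5, and its Smith normal form has invariant factors (1,1,1,1,1).

From H_k ≅ ker(∂_k) / im(∂_{k+1}) we obtain:

  H_0: rank C_0 − rank ∂_1 = 5 − 4 = 1, and the invariant factors of ∂_1 are all 1, so H_0 ≅ Z.
  H_1: rank ker ∂_1 − rank ∂_2 = (10 − 4) − 5 = 1, and the invariant factors of ∂_2 are all 1, so H_1 ≅ Z.
  H_2: rank ker ∂_2 − rank ∂_3 = (5 − 5) − 0 = 0, and there is no ∂_3, so H_2 ≅ 0.

(K is a triangulation of the Möbius band.)

Hence the Betti numbers are b_0 = 1, b_1 = 1, b_2 = 0.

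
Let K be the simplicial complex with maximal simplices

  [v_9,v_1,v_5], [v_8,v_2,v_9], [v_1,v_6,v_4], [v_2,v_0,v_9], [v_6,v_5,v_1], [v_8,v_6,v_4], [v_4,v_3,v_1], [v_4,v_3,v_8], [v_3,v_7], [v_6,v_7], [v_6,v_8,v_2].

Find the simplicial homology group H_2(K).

H_2 = 0.

We work with the vertex ordering v_0 < v_1 < v_2 < v_3 < v_4 < v_5 < v_6 < v_7 < v_8 < v_9. The simplices of K, each written with vertices in increasing order, are:

  0-simplices (10): [v_0], [v_1], [v_2], [v_3], [v_4], [v_5], [v_6], [v_7], [v_8], [v_9]
  1-simplices (20): (20 of them)
  2-simplices (9): [v_0,v_2,v_9], [v_1,v_3,v_4], [v_1,v_4,v_6], [v_1,v_5,v_6], [v_1,v_5,v_9], [v_2,v_6,v_8], [v_2,v_8,v_9], [v_3,v_4,v_8], [v_4,v_6,v_8]

Hence C_0 ≅ Z^10, C_1 ≅ Z^20, C_2 ≅ Z^9.

The boundary map ∂_1: C_1 → C_0 sends each edge [p,q] (with p < q) to q − p. For instance
  ∂[v_8,v_9] = [v_9] − [v_8].
As a 10×20 matrix over Z this has rank 9, with invariant factors (1,1,1,1,1,1,1,1,1).

Boundary ∂_2: C_2 → C_1 acts by ∂[p,q,r] = [q,r] − [p,r] + [p,q]. For instance
  ∂[v_1,v_5,v_9] = [v_5,v_9] − [v_1,v_9] + [v_1,v_5],
  ∂[v_3,v_4,v_8] = [v_4,v_8] − [v_3,v_8] + [v_3,v_4].
As a 20×9 matrix over Z this has rank 9, with invariant factors (1,1,1,1,1,1,1,1,1).

Computing H_k = (kernel of ∂_k) / (image of ∂_{k+1}):

  H_2: rank ker ∂_2 − rank ∂_3 = (9 − 9) − 0 = 0, and there is no ∂_3, so H_2 ≅ 0.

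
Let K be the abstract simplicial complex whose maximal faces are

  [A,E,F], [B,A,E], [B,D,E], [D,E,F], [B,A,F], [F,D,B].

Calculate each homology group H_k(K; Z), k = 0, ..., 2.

H_0 = Z,  H_1 = 0,  H_2 = Z.

Fix the vertex order A < B < D < E < F and write every simplex with vertices in increasing order. Then dim K = 2 and the simplices of K are:

  0-simplices (5): A, B, D, E, F
  1-simplices (9): AB, AE, AF, BD, BE, BF, DE, DF, EF
  2-simplices (6): ABE, ABF, AEF, BDE, BDF, DEF

Hence C_0 ≅ Z^5, C_1 ≅ Z^9, C_2 ≅ Z^6.

The boundary map ∂_1: C_1 → C_0 sends each edge [p,q] (with p < q) to q − p. For instance
  ∂DE = E − D.
The 5×9 boundary matrix has rank 4 and Smith normal form diag(1,1,1,1).

∂_2: C_2 → C_1 acts by ∂[p,q,r] = [q,r] − [p,r] + [p,q]. For instance
  ∂ABF = BF − AF + AB,
  ∂ABE = BE − AE + AB.
The resulting 9×6 matrix has rank 5, and its Smith normal form has invariant factors (1,1,1,1,1).

Now H_k = ker ∂_k / im ∂_{k+1}, so:

  H_0: rank C_0 − rank ∂_1 = 5 − 4 = 1, and the invariant factors of ∂_1 are all 1, so H_0 ≅ Z.
  H_1: rank ker ∂_1 − rank ∂_2 = (9 − 4) − 5 = 0, and the invariant factors of ∂_2 are all 1, so H_1 ≅ 0.
  H_2: rank ker ∂_2 − rank ∂_3 = (6 − 5) − 0 = 1, and there is no ∂_3, so H_2 ≅ Z.

(K is a triangulation of the 2-sphere S^2.)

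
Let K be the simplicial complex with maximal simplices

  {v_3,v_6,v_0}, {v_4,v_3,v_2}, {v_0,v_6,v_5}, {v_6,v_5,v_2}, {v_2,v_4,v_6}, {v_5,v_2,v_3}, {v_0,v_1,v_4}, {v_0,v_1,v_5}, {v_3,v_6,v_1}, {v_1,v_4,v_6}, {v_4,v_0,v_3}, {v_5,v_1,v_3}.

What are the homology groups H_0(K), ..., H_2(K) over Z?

H_0 ≅ Z,  H_1 ≅ Z/2,  H_2 = 0.

K has 7 vertices, 18 edges, 12 triangles.
rank ∂_0 = 0, rank ∂_1 = 6 ⇒ b_0 = 7 − 0 − 6 = 1; all invariant factors of ∂_1 are 1 so no torsion. So H_0 = Z.
rank ∂_1 = 6, rank ∂_2 = 12 ⇒ b_1 = 18 − 6 − 12 = 0; ∂_2 has invariant factor(s) [2] giving torsion. So H_1 = Z/2.
rank ∂_2 = 12, rank ∂_3 = 0 ⇒ b_2 = 12 − 12 − 0 = 0. So H_2 = 0.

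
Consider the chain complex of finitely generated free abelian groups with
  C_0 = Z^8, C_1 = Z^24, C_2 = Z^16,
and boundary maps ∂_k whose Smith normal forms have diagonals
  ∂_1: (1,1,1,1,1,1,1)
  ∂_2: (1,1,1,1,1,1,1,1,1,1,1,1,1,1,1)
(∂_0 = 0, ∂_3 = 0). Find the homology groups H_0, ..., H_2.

H_0 ≅ Z,  H_1 ≅ Z^2,  H_2 ≅ Z.

H_0: b_0 = 8 − 0 − 7 = 1; torsion from ∂_1 factors > 1: none. So H_0 ≅ Z.
H_1: b_1 = 24 − 7 − 15 = 2; torsion from ∂_2 factors > 1: none. So H_1 ≅ Z^2.
H_2: b_2 = 16 − 15 − 0 = 1; torsion from ∂_3 factors > 1: none. So H_2 ≅ Z.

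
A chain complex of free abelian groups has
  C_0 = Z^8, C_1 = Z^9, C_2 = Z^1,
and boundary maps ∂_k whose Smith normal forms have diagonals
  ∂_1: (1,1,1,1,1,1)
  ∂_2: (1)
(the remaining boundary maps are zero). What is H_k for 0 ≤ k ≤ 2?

H_0: b_0 = 8 − 0 − 6 = 2; torsion from ∂_1 factors > 1: none. So H_0 ≅ Z^2.
H_1: b_1 = 9 − 6 − 1 = 2; torsion from ∂_2 factors > 1: none. So H_1 ≅ Z^2.
H_2: b_2 = 1 − 1 − 0 = 0; torsion from ∂_3 factors > 1: none. So H_2 ≅ 0.

H_0 ≅ Z^2,  H_1 ≅ Z^2,  H_2 = 0.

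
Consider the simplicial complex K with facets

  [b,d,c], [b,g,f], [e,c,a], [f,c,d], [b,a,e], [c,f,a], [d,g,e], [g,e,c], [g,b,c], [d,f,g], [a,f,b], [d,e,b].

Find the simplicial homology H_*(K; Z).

Fix the vertex order a < b < c < d < e < f < g and write every simplex with vertices in increasing order. Then dim K = 2 and the simplices of K are:

  0-simplices (7): a, b, c, d, e, f, g
  1-simplices (18): ab, ac, ae, af, bc, bd, be, bf, bg, cd, ce, cf, cg, de, df, dg, eg, fg
  2-simplices (12): abe, abf, ace, acf, bcd, bcg, bde, bfg, cdf, ceg, deg, dfg

so the chain groups are C_0 ≅ Z^7, C_1 ≅ Z^18, C_2 ≅ Z^12.

Boundary ∂_1: C_1 → C_0 maps an edge to its endpoints' difference, ∂[p,q] = q − p. For instance
  ∂cg = g − c.
The 7×18 boundary matrix has rank 6 and Smith normal form diag(1,1,1,1,1,1).

Boundary ∂_2: C_2 → C_1 acts by ∂[p,q,r] = [q,r] − [p,r] + [p,q]. For instance
  ∂bcg = cg − bg + bc,
  ∂deg = eg − dg + de.
This gives a 18×12 integer matrix of rank 12; reducing to Smith normal form yields diagonal entries (1,1,1,1,1,1,1,1,1,1,1,2).

Reading off H_k = ker ∂_k / im ∂_{k+1}:

  H_0: rank C_0 − rank ∂_1 = 7 − 6 = 1, and the invariant factors of ∂_1 are all 1, so H_0 ≅ Z.
  H_1: rank ker ∂_1 − rank ∂_2 = (18 − 6) − 12 = 0, and ∂_2 has invariant factor 2 > 1, so H_1 ≅ Z/2Z.
  H_2: rank ker ∂_2 − rank ∂_3 = (12 − 12) − 0 = 0, and there is no ∂_3, so H_2 ≅ 0.

As a check, the Euler characteristic is 7 − 18 + 12 = 1, which agrees with 1 − 0 + 0 = 1.
(K is a triangulation of the real projective plane RP^2.)

H_0 ≅ Z,  H_1 ≅ Z/2Z,  H_2 = 0.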